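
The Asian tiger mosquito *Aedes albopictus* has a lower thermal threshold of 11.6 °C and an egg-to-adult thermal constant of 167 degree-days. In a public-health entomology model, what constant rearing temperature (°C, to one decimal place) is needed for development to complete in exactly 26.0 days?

Required daily accumulation = 167 / 26.0 = 6.423 DD/day.
T = T_base + 6.423 = 11.6 + 6.423 = 18.023 ≈ 18.0 °C.

18.0 °C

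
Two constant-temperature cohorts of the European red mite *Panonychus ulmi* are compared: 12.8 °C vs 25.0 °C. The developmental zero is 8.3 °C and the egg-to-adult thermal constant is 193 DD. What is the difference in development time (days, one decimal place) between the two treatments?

31.3 days

At 12.8 °C: 193 / (12.8 − 8.3) = 193 / 4.5 = 42.889 d.
At 25.0 °C: 193 / (25.0 − 8.3) = 193 / 16.7 = 11.557 d.
Difference = |42.889 − 11.557| = 31.332 ≈ 31.3 days.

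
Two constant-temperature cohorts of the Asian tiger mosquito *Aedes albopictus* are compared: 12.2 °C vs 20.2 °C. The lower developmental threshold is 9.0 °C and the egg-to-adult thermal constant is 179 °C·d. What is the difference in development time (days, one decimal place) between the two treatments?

At 12.2 °C: 179 / (12.2 − 9.0) = 179 / 3.2 = 55.938 d.
At 20.2 °C: 179 / (20.2 − 9.0) = 179 / 11.2 = 15.982 d.
Difference = |55.938 − 15.982| = 39.955 ≈ 40.0 days.

40.0 days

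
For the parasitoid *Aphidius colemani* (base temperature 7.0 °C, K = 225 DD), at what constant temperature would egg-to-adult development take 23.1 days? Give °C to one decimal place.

Required daily accumulation = 225 / 23.1 = 9.740 DD/day.
T = T_base + 9.740 = 7.0 + 9.740 = 16.740 ≈ 16.7 °C.

16.7 °C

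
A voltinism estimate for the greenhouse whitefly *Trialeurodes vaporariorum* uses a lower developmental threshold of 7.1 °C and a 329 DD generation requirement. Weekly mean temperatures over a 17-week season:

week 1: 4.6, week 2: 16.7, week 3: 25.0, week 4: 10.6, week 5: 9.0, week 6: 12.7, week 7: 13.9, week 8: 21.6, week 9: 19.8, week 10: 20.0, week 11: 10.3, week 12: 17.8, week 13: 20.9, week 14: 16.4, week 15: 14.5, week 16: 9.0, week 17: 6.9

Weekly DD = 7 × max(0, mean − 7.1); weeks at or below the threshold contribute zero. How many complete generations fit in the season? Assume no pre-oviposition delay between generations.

Weekly DD (7 × max(0, T̄ − 7.1)): 0.0, 67.2, 125.3, 24.5, 13.3, 39.2, 47.6, 101.5, 88.9, 90.3, 22.4, 74.9, 96.6, 65.1, 51.8, 13.3, 0.0.
Season total = 921.9 DD.
Complete generations = ⌊921.9 / 329⌋ = 2.

2 generations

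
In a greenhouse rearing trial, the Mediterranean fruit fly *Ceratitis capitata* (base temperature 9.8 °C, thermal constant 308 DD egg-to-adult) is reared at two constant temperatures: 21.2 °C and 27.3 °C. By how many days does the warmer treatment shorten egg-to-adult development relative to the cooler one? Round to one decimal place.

9.4 days

At 21.2 °C: 308 / (21.2 − 9.8) = 308 / 11.4 = 27.018 d.
At 27.3 °C: 308 / (27.3 − 9.8) = 308 / 17.5 = 17.600 d.
Difference = |27.018 − 17.600| = 9.418 ≈ 9.4 days.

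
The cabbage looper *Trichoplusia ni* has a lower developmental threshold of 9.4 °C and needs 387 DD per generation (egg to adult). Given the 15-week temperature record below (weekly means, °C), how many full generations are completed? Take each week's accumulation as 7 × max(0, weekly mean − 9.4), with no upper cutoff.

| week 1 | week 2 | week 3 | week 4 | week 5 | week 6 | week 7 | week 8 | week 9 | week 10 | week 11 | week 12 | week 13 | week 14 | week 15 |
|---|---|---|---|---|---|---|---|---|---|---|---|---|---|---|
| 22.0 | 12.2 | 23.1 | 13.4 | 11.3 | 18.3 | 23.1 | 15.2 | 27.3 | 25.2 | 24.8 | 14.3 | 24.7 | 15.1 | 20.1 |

Weekly DD (7 × max(0, T̄ − 9.4)): 88.2, 19.6, 95.9, 28.0, 13.3, 62.3, 95.9, 40.6, 125.3, 110.6, 107.8, 34.3, 107.1, 39.9, 74.9.
Season total = 1043.7 DD.
Complete generations = ⌊1043.7 / 387⌋ = 2.

2 generations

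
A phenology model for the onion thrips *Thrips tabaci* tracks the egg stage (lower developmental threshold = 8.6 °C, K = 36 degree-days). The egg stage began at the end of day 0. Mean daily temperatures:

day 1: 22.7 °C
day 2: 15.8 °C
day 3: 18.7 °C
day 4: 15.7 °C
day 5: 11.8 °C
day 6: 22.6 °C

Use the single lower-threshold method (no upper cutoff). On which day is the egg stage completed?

Daily DD above 8.6 °C: 14.1, 7.2, 10.1, 7.1, 3.2, 14.0.
Cumulative: 14.1, 21.3, 31.4, 38.5, 41.7, 55.7.
The total first reaches 36 DD on day 4.

day 4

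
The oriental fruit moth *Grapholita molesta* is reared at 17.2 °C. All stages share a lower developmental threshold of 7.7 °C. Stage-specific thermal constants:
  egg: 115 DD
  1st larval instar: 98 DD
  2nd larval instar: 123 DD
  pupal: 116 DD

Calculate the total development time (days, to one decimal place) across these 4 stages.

47.6 days

Daily accumulation at 17.2 °C = 17.2 − 7.7 = 9.5 DD/day.
Total K = 115 + 98 + 123 + 116 = 452 DD.
Total duration = 452 / 9.5 = 47.579 ≈ 47.6 days.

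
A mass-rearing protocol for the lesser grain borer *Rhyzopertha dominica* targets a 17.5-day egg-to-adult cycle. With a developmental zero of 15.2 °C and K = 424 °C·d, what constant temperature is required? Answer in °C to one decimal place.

Required daily accumulation = 424 / 17.5 = 24.229 DD/day.
T = T_base + 24.229 = 15.2 + 24.229 = 39.429 ≈ 39.4 °C.

39.4 °C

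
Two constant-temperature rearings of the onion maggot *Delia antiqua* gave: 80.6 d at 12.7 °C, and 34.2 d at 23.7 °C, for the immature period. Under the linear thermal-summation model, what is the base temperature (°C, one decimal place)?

Under the model K = D·(T − T_b), so D₁·(T₁ − T_b) = D₂·(T₂ − T_b).
80.6·(12.7 − T_b) = 34.2·(23.7 − T_b)
T_b = (80.6·12.7 − 34.2·23.7) / (80.6 − 34.2) = 213.08 / 46.4 = 4.592 °C ≈ 4.6 °C.

4.6 °C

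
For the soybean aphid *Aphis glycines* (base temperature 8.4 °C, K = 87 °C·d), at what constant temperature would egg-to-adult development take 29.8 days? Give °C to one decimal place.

11.3 °C

Required daily accumulation = 87 / 29.8 = 2.919 DD/day.
T = T_base + 2.919 = 8.4 + 2.919 = 11.319 ≈ 11.3 °C.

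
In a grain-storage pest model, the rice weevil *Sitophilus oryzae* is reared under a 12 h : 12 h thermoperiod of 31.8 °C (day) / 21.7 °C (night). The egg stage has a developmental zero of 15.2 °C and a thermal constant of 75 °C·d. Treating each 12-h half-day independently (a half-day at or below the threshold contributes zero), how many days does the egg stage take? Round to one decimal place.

6.5 days

Day half: max(0, 31.8 − 15.2) × 0.5 = 16.6 × 0.5 = 8.30 DD.
Night half: max(0, 21.7 − 15.2) × 0.5 = 6.5 × 0.5 = 3.25 DD.
Per 24 h: 11.55 DD/day.
Duration = 75 / 11.55 = 6.494 ≈ 6.5 days.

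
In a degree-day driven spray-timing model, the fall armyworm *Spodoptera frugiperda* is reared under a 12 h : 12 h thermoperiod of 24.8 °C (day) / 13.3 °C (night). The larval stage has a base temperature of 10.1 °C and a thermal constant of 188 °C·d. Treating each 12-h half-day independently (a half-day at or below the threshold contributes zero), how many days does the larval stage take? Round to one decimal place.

21.0 days

Day half: max(0, 24.8 − 10.1) × 0.5 = 14.7 × 0.5 = 7.35 DD.
Night half: max(0, 13.3 − 10.1) × 0.5 = 3.2 × 0.5 = 1.60 DD.
Per 24 h: 8.95 DD/day.
Duration = 188 / 8.95 = 21.006 ≈ 21.0 days.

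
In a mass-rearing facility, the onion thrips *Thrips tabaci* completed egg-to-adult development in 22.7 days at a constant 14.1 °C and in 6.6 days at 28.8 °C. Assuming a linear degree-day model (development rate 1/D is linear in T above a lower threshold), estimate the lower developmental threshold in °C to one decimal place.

Equal thermal constants: D₁(T₁ − T_b) = D₂(T₂ − T_b).
22.7·(14.1 − T_b) = 6.6·(28.8 − T_b)
T_b = (22.7·14.1 − 6.6·28.8) / (22.7 − 6.6) = 129.99 / 16.1 = 8.074 °C ≈ 8.1 °C.

8.1 °C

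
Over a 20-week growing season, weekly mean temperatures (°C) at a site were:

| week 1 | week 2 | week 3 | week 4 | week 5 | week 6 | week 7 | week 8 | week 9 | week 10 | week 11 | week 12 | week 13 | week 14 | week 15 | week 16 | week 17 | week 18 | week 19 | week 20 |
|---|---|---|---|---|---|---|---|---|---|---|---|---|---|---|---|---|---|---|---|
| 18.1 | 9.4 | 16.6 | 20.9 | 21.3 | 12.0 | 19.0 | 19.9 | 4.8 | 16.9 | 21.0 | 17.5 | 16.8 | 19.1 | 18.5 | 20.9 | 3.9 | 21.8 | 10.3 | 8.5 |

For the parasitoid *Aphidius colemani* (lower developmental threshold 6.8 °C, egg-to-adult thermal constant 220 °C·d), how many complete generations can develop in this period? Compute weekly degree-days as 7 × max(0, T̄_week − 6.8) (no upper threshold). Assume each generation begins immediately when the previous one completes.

Weekly DD (7 × max(0, T̄ − 6.8)): 79.1, 18.2, 68.6, 98.7, 101.5, 36.4, 85.4, 91.7, 0.0, 70.7, 99.4, 74.9, 70.0, 86.1, 81.9, 98.7, 0.0, 105.0, 24.5, 11.9.
Season total = 1302.7 DD.
Complete generations = ⌊1302.7 / 220⌋ = 5.

5 generations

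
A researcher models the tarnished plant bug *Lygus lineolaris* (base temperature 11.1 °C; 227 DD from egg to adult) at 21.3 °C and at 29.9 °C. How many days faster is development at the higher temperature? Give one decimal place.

At 21.3 °C: 227 / (21.3 − 11.1) = 227 / 10.2 = 22.255 d.
At 29.9 °C: 227 / (29.9 − 11.1) = 227 / 18.8 = 12.074 d.
Difference = |22.255 − 12.074| = 10.180 ≈ 10.2 days.

10.2 days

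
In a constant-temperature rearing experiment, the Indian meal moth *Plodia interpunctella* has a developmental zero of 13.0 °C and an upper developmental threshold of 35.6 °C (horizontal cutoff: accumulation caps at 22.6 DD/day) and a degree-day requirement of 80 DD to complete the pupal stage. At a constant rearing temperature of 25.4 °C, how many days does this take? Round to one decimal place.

6.5 days

Daily accumulation = 25.4 − 13.0 = 12.4 DD/day.
Duration = 80 / 12.4 = 6.452 ≈ 6.5 days.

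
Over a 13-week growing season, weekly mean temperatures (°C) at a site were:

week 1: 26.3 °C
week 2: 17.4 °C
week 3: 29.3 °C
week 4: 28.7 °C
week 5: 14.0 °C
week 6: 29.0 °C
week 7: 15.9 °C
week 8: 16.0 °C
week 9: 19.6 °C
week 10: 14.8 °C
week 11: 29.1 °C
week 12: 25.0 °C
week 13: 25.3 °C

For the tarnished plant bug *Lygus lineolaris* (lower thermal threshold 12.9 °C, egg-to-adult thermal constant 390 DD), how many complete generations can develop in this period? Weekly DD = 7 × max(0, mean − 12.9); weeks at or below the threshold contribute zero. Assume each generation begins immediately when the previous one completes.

2 generations

Weekly DD (7 × max(0, T̄ − 12.9)): 93.8, 31.5, 114.8, 110.6, 7.7, 112.7, 21.0, 21.7, 46.9, 13.3, 113.4, 84.7, 86.8.
Season total = 858.9 DD.
Complete generations = ⌊858.9 / 390⌋ = 2.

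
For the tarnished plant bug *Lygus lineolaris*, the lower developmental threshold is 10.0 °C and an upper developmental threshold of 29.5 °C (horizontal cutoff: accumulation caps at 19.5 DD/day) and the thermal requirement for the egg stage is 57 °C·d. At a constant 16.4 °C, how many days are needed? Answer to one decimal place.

Daily accumulation = 16.4 − 10.0 = 6.4 DD/day.
Duration = 57 / 6.4 = 8.906 ≈ 8.9 days.

8.9 days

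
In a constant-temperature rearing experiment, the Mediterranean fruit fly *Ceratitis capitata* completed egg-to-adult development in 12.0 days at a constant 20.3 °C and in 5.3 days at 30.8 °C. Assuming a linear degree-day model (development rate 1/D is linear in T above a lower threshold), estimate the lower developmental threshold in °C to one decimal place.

Under the model K = D·(T − T_b), so D₁·(T₁ − T_b) = D₂·(T₂ − T_b).
12.0·(20.3 − T_b) = 5.3·(30.8 − T_b)
T_b = (12.0·20.3 − 5.3·30.8) / (12.0 − 5.3) = 80.36 / 6.7 = 11.994 °C ≈ 12.0 °C.

12.0 °C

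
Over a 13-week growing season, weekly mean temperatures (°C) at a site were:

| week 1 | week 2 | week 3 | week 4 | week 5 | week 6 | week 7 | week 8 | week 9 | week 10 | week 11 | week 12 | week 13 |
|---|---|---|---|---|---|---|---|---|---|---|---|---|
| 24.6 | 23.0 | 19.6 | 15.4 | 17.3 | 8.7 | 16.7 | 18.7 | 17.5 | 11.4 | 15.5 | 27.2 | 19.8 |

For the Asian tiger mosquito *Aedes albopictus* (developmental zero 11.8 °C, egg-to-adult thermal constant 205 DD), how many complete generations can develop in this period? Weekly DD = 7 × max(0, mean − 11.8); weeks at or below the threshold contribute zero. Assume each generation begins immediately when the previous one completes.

2 generations

Weekly DD (7 × max(0, T̄ − 11.8)): 89.6, 78.4, 54.6, 25.2, 38.5, 0.0, 34.3, 48.3, 39.9, 0.0, 25.9, 107.8, 56.0.
Season total = 598.5 DD.
Complete generations = ⌊598.5 / 205⌋ = 2.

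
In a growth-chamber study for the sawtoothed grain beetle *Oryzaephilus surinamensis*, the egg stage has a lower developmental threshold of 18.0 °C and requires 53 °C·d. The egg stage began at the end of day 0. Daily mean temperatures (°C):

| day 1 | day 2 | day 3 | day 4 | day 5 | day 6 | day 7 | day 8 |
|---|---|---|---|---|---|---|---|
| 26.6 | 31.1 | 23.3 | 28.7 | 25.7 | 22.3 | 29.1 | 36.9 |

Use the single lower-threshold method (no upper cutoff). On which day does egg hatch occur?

Daily DD above 18.0 °C: 8.6, 13.1, 5.3, 10.7, 7.7, 4.3, 11.1, 18.9.
Cumulative: 8.6, 21.7, 27.0, 37.7, 45.4, 49.7, 60.8, 79.7.
The total first reaches 53 DD on day 7.

day 7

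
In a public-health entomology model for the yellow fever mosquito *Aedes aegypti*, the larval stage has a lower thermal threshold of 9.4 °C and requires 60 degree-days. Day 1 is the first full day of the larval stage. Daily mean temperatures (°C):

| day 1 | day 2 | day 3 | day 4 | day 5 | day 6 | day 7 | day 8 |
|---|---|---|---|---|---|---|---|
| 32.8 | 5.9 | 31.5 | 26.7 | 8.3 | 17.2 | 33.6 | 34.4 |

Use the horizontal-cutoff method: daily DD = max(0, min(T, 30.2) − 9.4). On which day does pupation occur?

Daily DD above 9.4 °C (capped at 20.8): 20.8, 0.0, 20.8, 17.3, 0.0, 7.8, 20.8, 20.8.
Cumulative: 20.8, 20.8, 41.6, 58.9, 58.9, 66.7, 87.5, 108.3.
The total first reaches 60 DD on day 6.

day 6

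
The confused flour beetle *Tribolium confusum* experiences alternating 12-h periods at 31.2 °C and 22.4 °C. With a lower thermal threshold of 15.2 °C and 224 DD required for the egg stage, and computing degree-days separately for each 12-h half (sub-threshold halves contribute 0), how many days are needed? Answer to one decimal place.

19.3 days

Day half: max(0, 31.2 − 15.2) × 0.5 = 16.0 × 0.5 = 8.00 DD.
Night half: max(0, 22.4 − 15.2) × 0.5 = 7.2 × 0.5 = 3.60 DD.
Per 24 h: 11.60 DD/day.
Duration = 224 / 11.60 = 19.310 ≈ 19.3 days.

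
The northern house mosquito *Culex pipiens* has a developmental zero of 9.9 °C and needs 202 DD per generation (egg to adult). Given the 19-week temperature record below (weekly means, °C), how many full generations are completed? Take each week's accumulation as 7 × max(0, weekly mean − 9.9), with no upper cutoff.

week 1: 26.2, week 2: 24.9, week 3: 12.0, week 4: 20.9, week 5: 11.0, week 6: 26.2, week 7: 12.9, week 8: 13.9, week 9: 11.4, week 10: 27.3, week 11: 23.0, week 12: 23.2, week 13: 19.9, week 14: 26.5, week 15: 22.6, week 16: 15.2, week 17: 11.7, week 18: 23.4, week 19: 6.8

6 generations

Weekly DD (7 × max(0, T̄ − 9.9)): 114.1, 105.0, 14.7, 77.0, 7.7, 114.1, 21.0, 28.0, 10.5, 121.8, 91.7, 93.1, 70.0, 116.2, 88.9, 37.1, 12.6, 94.5, 0.0.
Season total = 1218.0 DD.
Complete generations = ⌊1218.0 / 202⌋ = 6.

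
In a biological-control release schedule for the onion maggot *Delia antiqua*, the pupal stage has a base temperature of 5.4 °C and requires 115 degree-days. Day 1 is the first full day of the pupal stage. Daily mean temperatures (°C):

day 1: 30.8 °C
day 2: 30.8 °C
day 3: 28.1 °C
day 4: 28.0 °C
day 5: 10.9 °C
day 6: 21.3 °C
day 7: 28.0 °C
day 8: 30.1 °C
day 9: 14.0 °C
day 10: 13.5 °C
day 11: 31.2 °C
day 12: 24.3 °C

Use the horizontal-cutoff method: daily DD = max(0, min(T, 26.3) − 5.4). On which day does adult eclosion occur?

day 7

Daily DD above 5.4 °C (capped at 20.9): 20.9, 20.9, 20.9, 20.9, 5.5, 15.9, 20.9, 20.9, 8.6, 8.1, 20.9, 18.9.
Cumulative: 20.9, 41.8, 62.7, 83.6, 89.1, 105.0, 125.9, 146.8, 155.4, 163.5, 184.4, 203.3.
The total first reaches 115 DD on day 7.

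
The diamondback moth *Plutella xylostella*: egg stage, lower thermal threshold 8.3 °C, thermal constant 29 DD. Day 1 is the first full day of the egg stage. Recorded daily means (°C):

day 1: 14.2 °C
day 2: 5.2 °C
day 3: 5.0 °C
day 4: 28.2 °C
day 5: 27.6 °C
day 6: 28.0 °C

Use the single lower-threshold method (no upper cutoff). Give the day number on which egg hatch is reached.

day 5

Daily DD above 8.3 °C: 5.9, 0.0, 0.0, 19.9, 19.3, 19.7.
Cumulative: 5.9, 5.9, 5.9, 25.8, 45.1, 64.8.
The total first reaches 29 DD on day 5.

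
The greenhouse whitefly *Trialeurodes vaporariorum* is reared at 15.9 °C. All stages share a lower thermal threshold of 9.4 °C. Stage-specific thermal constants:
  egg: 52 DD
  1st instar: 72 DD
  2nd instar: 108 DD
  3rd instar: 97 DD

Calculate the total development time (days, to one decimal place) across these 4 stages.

50.6 days

Daily accumulation at 15.9 °C = 15.9 − 9.4 = 6.5 DD/day.
Total K = 52 + 72 + 108 + 97 = 329 DD.
Total duration = 329 / 6.5 = 50.615 ≈ 50.6 days.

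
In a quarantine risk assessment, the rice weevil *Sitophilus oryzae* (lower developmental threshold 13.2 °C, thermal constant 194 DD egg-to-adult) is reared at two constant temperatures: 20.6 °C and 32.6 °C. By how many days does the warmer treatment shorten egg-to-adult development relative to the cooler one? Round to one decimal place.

16.2 days

At 20.6 °C: 194 / (20.6 − 13.2) = 194 / 7.4 = 26.216 d.
At 32.6 °C: 194 / (32.6 − 13.2) = 194 / 19.4 = 10.000 d.
Difference = |26.216 − 10.000| = 16.216 ≈ 16.2 days.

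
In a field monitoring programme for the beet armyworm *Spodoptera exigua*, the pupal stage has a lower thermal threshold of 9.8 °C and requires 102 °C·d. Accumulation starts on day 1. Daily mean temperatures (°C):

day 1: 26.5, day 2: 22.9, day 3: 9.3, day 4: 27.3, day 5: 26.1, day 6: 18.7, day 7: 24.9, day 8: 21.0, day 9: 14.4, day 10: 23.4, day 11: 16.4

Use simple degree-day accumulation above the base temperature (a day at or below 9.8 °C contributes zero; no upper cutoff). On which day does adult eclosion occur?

day 9

Daily DD above 9.8 °C: 16.7, 13.1, 0.0, 17.5, 16.3, 8.9, 15.1, 11.2, 4.6, 13.6, 6.6.
Cumulative: 16.7, 29.8, 29.8, 47.3, 63.6, 72.5, 87.6, 98.8, 103.4, 117.0, 123.6.
The total first reaches 102 DD on day 9.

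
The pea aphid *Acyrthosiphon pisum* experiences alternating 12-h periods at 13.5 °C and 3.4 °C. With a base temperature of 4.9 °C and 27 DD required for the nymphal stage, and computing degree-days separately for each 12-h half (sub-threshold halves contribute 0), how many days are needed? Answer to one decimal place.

6.3 days

Day half: max(0, 13.5 − 4.9) × 0.5 = 8.6 × 0.5 = 4.30 DD.
Night half: max(0, 3.4 − 4.9) × 0.5 = 0.0 × 0.5 = 0.00 DD.
Per 24 h: 4.30 DD/day.
Duration = 27 / 4.30 = 6.279 ≈ 6.3 days.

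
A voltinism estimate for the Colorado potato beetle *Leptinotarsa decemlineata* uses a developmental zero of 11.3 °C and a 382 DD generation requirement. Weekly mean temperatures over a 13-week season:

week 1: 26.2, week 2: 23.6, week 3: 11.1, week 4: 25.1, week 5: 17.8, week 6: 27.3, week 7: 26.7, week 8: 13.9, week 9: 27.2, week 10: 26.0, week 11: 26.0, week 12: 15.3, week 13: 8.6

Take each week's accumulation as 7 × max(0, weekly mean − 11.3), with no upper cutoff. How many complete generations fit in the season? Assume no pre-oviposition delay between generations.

2 generations

Weekly DD (7 × max(0, T̄ − 11.3)): 104.3, 86.1, 0.0, 96.6, 45.5, 112.0, 107.8, 18.2, 111.3, 102.9, 102.9, 28.0, 0.0.
Season total = 915.6 DD.
Complete generations = ⌊915.6 / 382⌋ = 2.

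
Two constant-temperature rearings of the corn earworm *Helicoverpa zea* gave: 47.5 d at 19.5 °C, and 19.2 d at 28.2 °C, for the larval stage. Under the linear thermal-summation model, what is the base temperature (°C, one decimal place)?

13.6 °C

Linear rate model ⇒ the product D·(T − T_b) is constant across temperatures.
47.5·(19.5 − T_b) = 19.2·(28.2 − T_b)
T_b = (47.5·19.5 − 19.2·28.2) / (47.5 − 19.2) = 384.81 / 28.3 = 13.598 °C ≈ 13.6 °C.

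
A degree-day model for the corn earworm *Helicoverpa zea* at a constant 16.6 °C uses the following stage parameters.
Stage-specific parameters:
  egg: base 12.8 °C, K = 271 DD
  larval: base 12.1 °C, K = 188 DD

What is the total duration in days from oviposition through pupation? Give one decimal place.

egg: 271 / (16.6 − 12.8) = 271 / 3.8 = 71.316 d.
larval: 188 / (16.6 − 12.1) = 188 / 4.5 = 41.778 d.
Sum = 113.094 ≈ 113.1 days.

113.1 days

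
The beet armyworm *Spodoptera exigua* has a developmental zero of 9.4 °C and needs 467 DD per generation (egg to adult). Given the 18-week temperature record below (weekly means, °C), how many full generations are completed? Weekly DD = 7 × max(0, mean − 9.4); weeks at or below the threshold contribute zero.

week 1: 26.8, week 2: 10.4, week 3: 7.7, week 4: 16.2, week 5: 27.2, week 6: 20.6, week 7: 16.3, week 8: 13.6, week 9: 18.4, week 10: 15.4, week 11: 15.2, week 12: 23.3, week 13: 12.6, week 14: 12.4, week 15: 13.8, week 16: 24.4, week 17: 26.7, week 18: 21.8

2 generations

Weekly DD (7 × max(0, T̄ − 9.4)): 121.8, 7.0, 0.0, 47.6, 124.6, 78.4, 48.3, 29.4, 63.0, 42.0, 40.6, 97.3, 22.4, 21.0, 30.8, 105.0, 121.1, 86.8.
Season total = 1087.1 DD.
Complete generations = ⌊1087.1 / 467⌋ = 2.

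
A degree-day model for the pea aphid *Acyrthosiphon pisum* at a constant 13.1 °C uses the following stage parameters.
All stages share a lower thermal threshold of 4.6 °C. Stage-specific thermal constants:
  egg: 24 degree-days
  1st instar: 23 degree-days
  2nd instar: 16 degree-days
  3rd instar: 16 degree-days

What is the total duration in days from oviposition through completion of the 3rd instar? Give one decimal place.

Daily accumulation at 13.1 °C = 13.1 − 4.6 = 8.5 DD/day.
Total K = 24 + 23 + 16 + 16 = 79 DD.
Total duration = 79 / 8.5 = 9.294 ≈ 9.3 days.

9.3 days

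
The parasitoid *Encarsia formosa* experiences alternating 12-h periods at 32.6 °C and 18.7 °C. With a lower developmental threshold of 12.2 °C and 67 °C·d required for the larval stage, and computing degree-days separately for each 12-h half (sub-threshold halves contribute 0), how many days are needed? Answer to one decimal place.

Day half: max(0, 32.6 − 12.2) × 0.5 = 20.4 × 0.5 = 10.20 DD.
Night half: max(0, 18.7 − 12.2) × 0.5 = 6.5 × 0.5 = 3.25 DD.
Per 24 h: 13.45 DD/day.
Duration = 67 / 13.45 = 4.981 ≈ 5.0 days.

5.0 days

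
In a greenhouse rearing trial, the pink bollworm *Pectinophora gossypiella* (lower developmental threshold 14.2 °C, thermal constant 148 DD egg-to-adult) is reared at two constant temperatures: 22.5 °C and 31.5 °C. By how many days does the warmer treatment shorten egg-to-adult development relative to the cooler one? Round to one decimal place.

9.3 days

At 22.5 °C: 148 / (22.5 − 14.2) = 148 / 8.3 = 17.831 d.
At 31.5 °C: 148 / (31.5 − 14.2) = 148 / 17.3 = 8.555 d.
Difference = |17.831 − 8.555| = 9.276 ≈ 9.3 days.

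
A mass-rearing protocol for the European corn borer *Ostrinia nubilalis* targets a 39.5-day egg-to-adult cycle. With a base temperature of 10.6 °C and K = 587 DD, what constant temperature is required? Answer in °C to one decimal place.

25.5 °C

Required daily accumulation = 587 / 39.5 = 14.861 DD/day.
T = T_base + 14.861 = 10.6 + 14.861 = 25.461 ≈ 25.5 °C.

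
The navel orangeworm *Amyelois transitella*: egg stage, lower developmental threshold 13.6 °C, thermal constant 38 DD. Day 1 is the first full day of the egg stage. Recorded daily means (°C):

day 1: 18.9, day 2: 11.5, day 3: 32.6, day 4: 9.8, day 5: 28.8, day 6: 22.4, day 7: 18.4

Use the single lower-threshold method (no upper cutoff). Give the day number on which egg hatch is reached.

Daily DD above 13.6 °C: 5.3, 0.0, 19.0, 0.0, 15.2, 8.8, 4.8.
Cumulative: 5.3, 5.3, 24.3, 24.3, 39.5, 48.3, 53.1.
The total first reaches 38 DD on day 5.

day 5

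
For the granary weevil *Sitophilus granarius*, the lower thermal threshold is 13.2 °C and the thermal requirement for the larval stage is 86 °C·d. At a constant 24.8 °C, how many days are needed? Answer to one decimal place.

7.4 days

Daily accumulation = 24.8 − 13.2 = 11.6 DD/day.
Duration = 86 / 11.6 = 7.414 ≈ 7.4 days.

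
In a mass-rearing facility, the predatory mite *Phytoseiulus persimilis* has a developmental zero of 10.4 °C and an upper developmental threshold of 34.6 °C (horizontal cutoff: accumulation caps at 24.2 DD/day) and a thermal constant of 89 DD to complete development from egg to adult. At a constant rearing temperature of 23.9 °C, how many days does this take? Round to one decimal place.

6.6 days

Daily accumulation = 23.9 − 10.4 = 13.5 DD/day.
Duration = 89 / 13.5 = 6.593 ≈ 6.6 days.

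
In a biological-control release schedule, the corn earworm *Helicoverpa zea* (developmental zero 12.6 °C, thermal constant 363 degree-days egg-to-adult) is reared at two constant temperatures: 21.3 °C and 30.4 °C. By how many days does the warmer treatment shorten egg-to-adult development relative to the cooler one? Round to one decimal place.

21.3 days

At 21.3 °C: 363 / (21.3 − 12.6) = 363 / 8.7 = 41.724 d.
At 30.4 °C: 363 / (30.4 − 12.6) = 363 / 17.8 = 20.393 d.
Difference = |41.724 − 20.393| = 21.331 ≈ 21.3 days.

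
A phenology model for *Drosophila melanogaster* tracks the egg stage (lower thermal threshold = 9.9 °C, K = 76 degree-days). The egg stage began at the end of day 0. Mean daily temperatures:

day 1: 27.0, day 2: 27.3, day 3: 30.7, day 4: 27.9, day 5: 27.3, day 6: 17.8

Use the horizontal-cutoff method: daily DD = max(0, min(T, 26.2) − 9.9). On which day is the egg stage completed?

Daily DD above 9.9 °C (capped at 16.3): 16.3, 16.3, 16.3, 16.3, 16.3, 7.9.
Cumulative: 16.3, 32.6, 48.9, 65.2, 81.5, 89.4.
The total first reaches 76 DD on day 5.

day 5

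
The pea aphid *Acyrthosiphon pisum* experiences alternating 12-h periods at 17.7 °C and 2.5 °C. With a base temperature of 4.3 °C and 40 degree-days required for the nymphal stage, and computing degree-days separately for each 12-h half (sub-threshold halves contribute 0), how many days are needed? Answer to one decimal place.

6.0 days

Day half: max(0, 17.7 − 4.3) × 0.5 = 13.4 × 0.5 = 6.70 DD.
Night half: max(0, 2.5 − 4.3) × 0.5 = 0.0 × 0.5 = 0.00 DD.
Per 24 h: 6.70 DD/day.
Duration = 40 / 6.70 = 5.970 ≈ 6.0 days.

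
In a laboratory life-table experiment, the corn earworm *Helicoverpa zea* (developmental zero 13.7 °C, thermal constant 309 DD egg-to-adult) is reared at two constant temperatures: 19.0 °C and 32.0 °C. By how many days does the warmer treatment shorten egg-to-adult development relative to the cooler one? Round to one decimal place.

At 19.0 °C: 309 / (19.0 − 13.7) = 309 / 5.3 = 58.302 d.
At 32.0 °C: 309 / (32.0 − 13.7) = 309 / 18.3 = 16.885 d.
Difference = |58.302 − 16.885| = 41.417 ≈ 41.4 days.

41.4 days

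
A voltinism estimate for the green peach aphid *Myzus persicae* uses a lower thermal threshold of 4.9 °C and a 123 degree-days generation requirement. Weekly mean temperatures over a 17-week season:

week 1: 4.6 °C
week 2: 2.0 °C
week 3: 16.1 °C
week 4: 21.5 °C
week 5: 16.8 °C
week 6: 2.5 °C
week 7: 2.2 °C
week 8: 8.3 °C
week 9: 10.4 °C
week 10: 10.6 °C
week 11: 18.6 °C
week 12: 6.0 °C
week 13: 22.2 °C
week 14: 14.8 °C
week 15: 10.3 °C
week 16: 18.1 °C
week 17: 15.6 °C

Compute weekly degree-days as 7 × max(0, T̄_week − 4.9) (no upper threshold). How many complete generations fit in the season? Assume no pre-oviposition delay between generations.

7 generations

Weekly DD (7 × max(0, T̄ − 4.9)): 0.0, 0.0, 78.4, 116.2, 83.3, 0.0, 0.0, 23.8, 38.5, 39.9, 95.9, 7.7, 121.1, 69.3, 37.8, 92.4, 74.9.
Season total = 879.2 DD.
Complete generations = ⌊879.2 / 123⌋ = 7.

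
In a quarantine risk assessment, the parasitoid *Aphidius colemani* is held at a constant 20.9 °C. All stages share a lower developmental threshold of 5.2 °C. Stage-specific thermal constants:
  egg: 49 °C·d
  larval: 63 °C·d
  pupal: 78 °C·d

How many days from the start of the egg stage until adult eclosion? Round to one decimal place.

12.1 days

Daily accumulation at 20.9 °C = 20.9 − 5.2 = 15.7 DD/day.
Total K = 49 + 63 + 78 = 190 DD.
Total duration = 190 / 15.7 = 12.102 ≈ 12.1 days.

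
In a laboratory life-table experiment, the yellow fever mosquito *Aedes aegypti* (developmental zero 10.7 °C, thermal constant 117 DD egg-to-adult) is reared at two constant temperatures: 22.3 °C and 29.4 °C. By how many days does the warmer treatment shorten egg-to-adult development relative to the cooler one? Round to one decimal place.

3.8 days

At 22.3 °C: 117 / (22.3 − 10.7) = 117 / 11.6 = 10.086 d.
At 29.4 °C: 117 / (29.4 − 10.7) = 117 / 18.7 = 6.257 d.
Difference = |10.086 − 6.257| = 3.830 ≈ 3.8 days.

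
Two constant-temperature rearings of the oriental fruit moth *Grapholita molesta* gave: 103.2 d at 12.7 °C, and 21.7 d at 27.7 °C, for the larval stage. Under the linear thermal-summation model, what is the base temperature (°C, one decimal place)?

Equal thermal constants: D₁(T₁ − T_b) = D₂(T₂ − T_b).
103.2·(12.7 − T_b) = 21.7·(27.7 − T_b)
T_b = (103.2·12.7 − 21.7·27.7) / (103.2 − 21.7) = 709.55 / 81.5 = 8.706 °C ≈ 8.7 °C.

8.7 °C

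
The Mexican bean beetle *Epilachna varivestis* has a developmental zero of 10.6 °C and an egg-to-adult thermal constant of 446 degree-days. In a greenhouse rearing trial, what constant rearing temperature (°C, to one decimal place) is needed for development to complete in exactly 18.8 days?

34.3 °C

Required daily accumulation = 446 / 18.8 = 23.723 DD/day.
T = T_base + 23.723 = 10.6 + 23.723 = 34.323 ≈ 34.3 °C.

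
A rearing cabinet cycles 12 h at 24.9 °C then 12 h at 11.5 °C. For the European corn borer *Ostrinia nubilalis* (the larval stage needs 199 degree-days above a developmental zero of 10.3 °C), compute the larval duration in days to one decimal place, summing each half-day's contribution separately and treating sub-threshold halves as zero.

Day half: max(0, 24.9 − 10.3) × 0.5 = 14.6 × 0.5 = 7.30 DD.
Night half: max(0, 11.5 − 10.3) × 0.5 = 1.2 × 0.5 = 0.60 DD.
Per 24 h: 7.90 DD/day.
Duration = 199 / 7.90 = 25.190 ≈ 25.2 days.

25.2 days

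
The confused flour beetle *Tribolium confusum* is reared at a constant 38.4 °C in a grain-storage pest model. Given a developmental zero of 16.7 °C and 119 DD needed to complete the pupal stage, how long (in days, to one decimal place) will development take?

Daily accumulation = 38.4 − 16.7 = 21.7 DD/day.
Duration = 119 / 21.7 = 5.484 ≈ 5.5 days.

5.5 days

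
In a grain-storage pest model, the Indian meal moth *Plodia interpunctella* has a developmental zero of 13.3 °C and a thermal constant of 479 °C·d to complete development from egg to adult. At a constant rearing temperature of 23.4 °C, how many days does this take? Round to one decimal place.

Daily accumulation = 23.4 − 13.3 = 10.1 DD/day.
Duration = 479 / 10.1 = 47.426 ≈ 47.4 days.

47.4 days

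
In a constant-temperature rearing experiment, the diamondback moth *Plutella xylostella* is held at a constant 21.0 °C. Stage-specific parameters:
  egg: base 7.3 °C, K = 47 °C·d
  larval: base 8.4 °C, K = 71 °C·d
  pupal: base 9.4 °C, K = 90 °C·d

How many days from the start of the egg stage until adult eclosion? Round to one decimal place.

16.8 days

egg: 47 / (21.0 − 7.3) = 47 / 13.7 = 3.431 d.
larval: 71 / (21.0 − 8.4) = 71 / 12.6 = 5.635 d.
pupal: 90 / (21.0 − 9.4) = 90 / 11.6 = 7.759 d.
Sum = 16.824 ≈ 16.8 days.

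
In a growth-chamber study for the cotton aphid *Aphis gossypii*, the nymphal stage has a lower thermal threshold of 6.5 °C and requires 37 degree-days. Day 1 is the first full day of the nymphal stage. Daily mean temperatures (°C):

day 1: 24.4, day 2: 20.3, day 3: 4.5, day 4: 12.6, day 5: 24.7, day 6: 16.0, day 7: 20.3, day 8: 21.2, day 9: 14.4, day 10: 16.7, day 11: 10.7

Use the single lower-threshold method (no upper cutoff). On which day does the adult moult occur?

Daily DD above 6.5 °C: 17.9, 13.8, 0.0, 6.1, 18.2, 9.5, 13.8, 14.7, 7.9, 10.2, 4.2.
Cumulative: 17.9, 31.7, 31.7, 37.8, 56.0, 65.5, 79.3, 94.0, 101.9, 112.1, 116.3.
The total first reaches 37 DD on day 4.

day 4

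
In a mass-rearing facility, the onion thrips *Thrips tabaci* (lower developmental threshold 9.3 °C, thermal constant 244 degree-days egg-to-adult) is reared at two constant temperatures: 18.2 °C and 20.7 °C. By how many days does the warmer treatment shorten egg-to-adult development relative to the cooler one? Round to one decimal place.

6.0 days

At 18.2 °C: 244 / (18.2 − 9.3) = 244 / 8.9 = 27.416 d.
At 20.7 °C: 244 / (20.7 − 9.3) = 244 / 11.4 = 21.404 d.
Difference = |27.416 − 21.404| = 6.012 ≈ 6.0 days.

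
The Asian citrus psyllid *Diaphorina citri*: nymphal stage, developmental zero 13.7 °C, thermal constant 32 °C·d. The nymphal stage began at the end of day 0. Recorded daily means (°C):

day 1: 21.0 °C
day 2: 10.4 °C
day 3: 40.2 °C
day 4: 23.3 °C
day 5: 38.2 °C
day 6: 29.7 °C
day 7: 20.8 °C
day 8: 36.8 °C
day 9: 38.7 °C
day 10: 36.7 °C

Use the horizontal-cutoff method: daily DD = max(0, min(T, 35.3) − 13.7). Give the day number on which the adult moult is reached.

day 4

Daily DD above 13.7 °C (capped at 21.6): 7.3, 0.0, 21.6, 9.6, 21.6, 16.0, 7.1, 21.6, 21.6, 21.6.
Cumulative: 7.3, 7.3, 28.9, 38.5, 60.1, 76.1, 83.2, 104.8, 126.4, 148.0.
The total first reaches 32 DD on day 4.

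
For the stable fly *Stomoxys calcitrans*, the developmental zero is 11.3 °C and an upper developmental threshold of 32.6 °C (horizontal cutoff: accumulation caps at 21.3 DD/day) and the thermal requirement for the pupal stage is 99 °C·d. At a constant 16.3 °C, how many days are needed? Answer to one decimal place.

Daily accumulation = 16.3 − 11.3 = 5.0 DD/day.
Duration = 99 / 5.0 = 19.800 ≈ 19.8 days.

19.8 days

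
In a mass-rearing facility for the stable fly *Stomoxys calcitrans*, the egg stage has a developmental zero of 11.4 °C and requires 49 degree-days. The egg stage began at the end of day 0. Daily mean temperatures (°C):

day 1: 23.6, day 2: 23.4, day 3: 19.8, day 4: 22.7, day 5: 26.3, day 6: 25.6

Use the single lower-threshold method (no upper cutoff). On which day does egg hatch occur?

day 5

Daily DD above 11.4 °C: 12.2, 12.0, 8.4, 11.3, 14.9, 14.2.
Cumulative: 12.2, 24.2, 32.6, 43.9, 58.8, 73.0.
The total first reaches 49 DD on day 5.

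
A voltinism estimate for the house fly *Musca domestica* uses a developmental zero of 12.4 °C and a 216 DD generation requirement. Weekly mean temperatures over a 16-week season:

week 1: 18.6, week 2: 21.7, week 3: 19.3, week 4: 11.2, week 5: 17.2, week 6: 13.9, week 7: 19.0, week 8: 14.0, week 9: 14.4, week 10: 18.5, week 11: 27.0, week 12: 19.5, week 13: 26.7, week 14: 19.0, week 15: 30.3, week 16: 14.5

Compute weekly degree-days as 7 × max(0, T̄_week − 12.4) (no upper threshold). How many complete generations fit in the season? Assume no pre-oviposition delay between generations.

3 generations

Weekly DD (7 × max(0, T̄ − 12.4)): 43.4, 65.1, 48.3, 0.0, 33.6, 10.5, 46.2, 11.2, 14.0, 42.7, 102.2, 49.7, 100.1, 46.2, 125.3, 14.7.
Season total = 753.2 DD.
Complete generations = ⌊753.2 / 216⌋ = 3.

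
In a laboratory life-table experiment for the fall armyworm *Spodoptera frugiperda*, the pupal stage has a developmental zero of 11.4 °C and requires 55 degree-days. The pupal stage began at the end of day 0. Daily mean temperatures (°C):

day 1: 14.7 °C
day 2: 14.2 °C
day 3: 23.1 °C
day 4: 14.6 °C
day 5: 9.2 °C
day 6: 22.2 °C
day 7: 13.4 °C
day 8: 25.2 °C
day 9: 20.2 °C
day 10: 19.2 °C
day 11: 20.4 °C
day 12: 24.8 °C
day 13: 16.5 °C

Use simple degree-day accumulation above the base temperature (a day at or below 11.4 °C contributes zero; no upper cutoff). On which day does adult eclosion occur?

Daily DD above 11.4 °C: 3.3, 2.8, 11.7, 3.2, 0.0, 10.8, 2.0, 13.8, 8.8, 7.8, 9.0, 13.4, 5.1.
Cumulative: 3.3, 6.1, 17.8, 21.0, 21.0, 31.8, 33.8, 47.6, 56.4, 64.2, 73.2, 86.6, 91.7.
The total first reaches 55 DD on day 9.

day 9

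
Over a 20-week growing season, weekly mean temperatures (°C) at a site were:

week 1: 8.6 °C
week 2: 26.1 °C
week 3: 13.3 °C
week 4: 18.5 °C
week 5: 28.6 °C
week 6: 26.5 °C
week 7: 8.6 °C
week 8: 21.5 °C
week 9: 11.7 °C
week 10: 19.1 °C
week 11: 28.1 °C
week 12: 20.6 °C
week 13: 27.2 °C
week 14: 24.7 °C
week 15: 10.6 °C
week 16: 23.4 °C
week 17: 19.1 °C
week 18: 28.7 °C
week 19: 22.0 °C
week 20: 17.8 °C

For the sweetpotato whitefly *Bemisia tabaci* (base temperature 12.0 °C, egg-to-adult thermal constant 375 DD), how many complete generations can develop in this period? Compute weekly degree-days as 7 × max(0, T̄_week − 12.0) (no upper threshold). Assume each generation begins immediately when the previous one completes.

Weekly DD (7 × max(0, T̄ − 12.0)): 0.0, 98.7, 9.1, 45.5, 116.2, 101.5, 0.0, 66.5, 0.0, 49.7, 112.7, 60.2, 106.4, 88.9, 0.0, 79.8, 49.7, 116.9, 70.0, 40.6.
Season total = 1212.4 DD.
Complete generations = ⌊1212.4 / 375⌋ = 3.

3 generations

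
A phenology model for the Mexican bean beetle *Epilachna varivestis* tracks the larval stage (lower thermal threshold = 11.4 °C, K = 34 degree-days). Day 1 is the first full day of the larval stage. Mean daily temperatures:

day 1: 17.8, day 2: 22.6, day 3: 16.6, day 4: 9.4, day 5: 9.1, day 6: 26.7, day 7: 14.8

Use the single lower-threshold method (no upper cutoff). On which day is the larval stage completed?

day 6

Daily DD above 11.4 °C: 6.4, 11.2, 5.2, 0.0, 0.0, 15.3, 3.4.
Cumulative: 6.4, 17.6, 22.8, 22.8, 22.8, 38.1, 41.5.
The total first reaches 34 DD on day 6.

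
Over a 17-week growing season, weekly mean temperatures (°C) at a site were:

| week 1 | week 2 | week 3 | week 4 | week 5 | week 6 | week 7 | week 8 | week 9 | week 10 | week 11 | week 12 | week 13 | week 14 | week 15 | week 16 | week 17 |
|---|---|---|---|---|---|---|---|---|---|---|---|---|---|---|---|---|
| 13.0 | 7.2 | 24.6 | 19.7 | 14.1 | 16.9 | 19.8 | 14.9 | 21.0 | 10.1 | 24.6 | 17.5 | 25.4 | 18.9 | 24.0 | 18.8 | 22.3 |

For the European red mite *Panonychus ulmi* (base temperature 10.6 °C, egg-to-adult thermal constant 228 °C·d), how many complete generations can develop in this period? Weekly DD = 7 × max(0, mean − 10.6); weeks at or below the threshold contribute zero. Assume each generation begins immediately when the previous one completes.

4 generations

Weekly DD (7 × max(0, T̄ − 10.6)): 16.8, 0.0, 98.0, 63.7, 24.5, 44.1, 64.4, 30.1, 72.8, 0.0, 98.0, 48.3, 103.6, 58.1, 93.8, 57.4, 81.9.
Season total = 955.5 DD.
Complete generations = ⌊955.5 / 228⌋ = 4.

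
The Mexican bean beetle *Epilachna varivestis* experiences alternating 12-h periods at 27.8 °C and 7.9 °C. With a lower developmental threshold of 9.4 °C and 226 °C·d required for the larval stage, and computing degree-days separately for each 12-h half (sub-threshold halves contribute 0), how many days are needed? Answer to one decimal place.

Day half: max(0, 27.8 − 9.4) × 0.5 = 18.4 × 0.5 = 9.20 DD.
Night half: max(0, 7.9 − 9.4) × 0.5 = 0.0 × 0.5 = 0.00 DD.
Per 24 h: 9.20 DD/day.
Duration = 226 / 9.20 = 24.565 ≈ 24.6 days.

24.6 days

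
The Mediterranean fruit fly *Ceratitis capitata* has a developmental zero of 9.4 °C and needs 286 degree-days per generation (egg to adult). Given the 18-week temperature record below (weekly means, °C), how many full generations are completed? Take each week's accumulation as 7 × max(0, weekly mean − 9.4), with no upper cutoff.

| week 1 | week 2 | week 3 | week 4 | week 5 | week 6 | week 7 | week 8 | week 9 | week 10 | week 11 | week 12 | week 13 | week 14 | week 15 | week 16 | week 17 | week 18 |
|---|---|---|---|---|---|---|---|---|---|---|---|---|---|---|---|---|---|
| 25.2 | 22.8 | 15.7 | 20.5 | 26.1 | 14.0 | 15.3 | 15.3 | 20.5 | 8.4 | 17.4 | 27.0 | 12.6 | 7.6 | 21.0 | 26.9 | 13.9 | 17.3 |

Weekly DD (7 × max(0, T̄ − 9.4)): 110.6, 93.8, 44.1, 77.7, 116.9, 32.2, 41.3, 41.3, 77.7, 0.0, 56.0, 123.2, 22.4, 0.0, 81.2, 122.5, 31.5, 55.3.
Season total = 1127.7 DD.
Complete generations = ⌊1127.7 / 286⌋ = 3.

3 generations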